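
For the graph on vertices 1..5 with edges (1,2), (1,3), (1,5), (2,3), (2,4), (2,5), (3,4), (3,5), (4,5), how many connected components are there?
1 (components: {1, 2, 3, 4, 5})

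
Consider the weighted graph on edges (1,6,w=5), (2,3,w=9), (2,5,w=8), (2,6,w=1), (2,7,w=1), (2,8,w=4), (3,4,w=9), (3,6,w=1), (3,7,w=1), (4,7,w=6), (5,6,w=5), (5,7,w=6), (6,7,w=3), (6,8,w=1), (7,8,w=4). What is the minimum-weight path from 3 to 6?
1 (path: 3 -> 6; weights 1 = 1)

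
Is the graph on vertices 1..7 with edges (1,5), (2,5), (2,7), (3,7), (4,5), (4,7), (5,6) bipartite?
Yes. Partition: {1, 2, 3, 4, 6}, {5, 7}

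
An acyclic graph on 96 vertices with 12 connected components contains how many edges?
84 (Each of the 12 component trees on V_i vertices has V_i - 1 edges; summing gives V - C = 96 - 12 = 84)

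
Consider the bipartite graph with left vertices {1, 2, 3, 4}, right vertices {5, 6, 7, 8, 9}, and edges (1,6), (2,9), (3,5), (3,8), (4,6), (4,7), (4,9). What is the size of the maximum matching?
4 (matching: (1,6), (2,9), (3,8), (4,7); upper bound min(|L|,|R|) = min(4,5) = 4)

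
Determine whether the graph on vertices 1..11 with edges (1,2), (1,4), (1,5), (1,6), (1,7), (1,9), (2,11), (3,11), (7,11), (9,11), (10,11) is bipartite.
Yes. Partition: {1, 8, 11}, {2, 3, 4, 5, 6, 7, 9, 10}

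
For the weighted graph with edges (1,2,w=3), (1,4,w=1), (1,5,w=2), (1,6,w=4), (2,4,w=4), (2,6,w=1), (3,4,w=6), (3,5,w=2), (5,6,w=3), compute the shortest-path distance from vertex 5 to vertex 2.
4 (path: 5 -> 6 -> 2; weights 3 + 1 = 4)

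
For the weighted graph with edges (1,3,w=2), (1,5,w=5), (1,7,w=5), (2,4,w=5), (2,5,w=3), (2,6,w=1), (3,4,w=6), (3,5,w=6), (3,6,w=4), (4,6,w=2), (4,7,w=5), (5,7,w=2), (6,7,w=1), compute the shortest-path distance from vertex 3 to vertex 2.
5 (path: 3 -> 6 -> 2; weights 4 + 1 = 5)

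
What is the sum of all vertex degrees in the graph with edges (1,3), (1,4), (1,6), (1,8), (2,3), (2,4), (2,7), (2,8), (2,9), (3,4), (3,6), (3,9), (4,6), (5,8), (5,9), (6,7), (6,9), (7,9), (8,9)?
38 (handshake: sum of degrees = 2|E| = 2 x 19 = 38)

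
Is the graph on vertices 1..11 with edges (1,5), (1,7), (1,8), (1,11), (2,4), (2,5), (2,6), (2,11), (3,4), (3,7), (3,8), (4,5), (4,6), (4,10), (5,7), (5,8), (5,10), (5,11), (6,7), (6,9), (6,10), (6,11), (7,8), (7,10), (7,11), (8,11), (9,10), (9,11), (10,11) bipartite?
No (odd cycle of length 3: 7 -> 1 -> 11 -> 7)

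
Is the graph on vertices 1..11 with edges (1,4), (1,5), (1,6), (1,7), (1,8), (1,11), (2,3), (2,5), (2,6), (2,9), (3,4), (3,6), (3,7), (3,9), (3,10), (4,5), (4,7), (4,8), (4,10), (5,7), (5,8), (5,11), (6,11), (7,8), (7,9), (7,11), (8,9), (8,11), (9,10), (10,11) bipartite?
No (odd cycle of length 3: 8 -> 1 -> 11 -> 8)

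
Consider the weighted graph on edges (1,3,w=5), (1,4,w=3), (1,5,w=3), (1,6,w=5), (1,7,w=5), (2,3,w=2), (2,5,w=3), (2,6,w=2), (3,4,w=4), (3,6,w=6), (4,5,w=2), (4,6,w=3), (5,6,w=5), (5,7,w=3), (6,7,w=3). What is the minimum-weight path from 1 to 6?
5 (path: 1 -> 6; weights 5 = 5)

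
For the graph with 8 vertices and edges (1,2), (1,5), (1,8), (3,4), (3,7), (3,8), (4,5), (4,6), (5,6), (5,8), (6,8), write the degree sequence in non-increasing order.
[4, 4, 3, 3, 3, 3, 1, 1] (degrees: deg(1)=3, deg(2)=1, deg(3)=3, deg(4)=3, deg(5)=4, deg(6)=3, deg(7)=1, deg(8)=4)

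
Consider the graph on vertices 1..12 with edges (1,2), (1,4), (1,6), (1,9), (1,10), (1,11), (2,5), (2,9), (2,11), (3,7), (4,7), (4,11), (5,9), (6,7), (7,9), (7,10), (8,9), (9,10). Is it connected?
No, it has 2 components: {1, 2, 3, 4, 5, 6, 7, 8, 9, 10, 11}, {12}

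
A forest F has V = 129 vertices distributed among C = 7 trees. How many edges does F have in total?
122 (Each of the 7 component trees on V_i vertices has V_i - 1 edges; summing gives V - C = 129 - 7 = 122)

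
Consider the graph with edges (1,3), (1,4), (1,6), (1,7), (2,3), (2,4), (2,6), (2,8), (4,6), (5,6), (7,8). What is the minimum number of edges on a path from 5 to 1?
2 (path: 5 -> 6 -> 1, 2 edges)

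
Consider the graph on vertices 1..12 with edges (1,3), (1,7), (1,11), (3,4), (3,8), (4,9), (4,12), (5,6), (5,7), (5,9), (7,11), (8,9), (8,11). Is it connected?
No, it has 3 components: {1, 3, 4, 5, 6, 7, 8, 9, 11, 12}, {2}, {10}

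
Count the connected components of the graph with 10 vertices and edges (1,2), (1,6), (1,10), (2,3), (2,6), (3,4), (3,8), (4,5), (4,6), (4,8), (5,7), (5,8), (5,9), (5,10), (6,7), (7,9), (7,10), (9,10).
1 (components: {1, 2, 3, 4, 5, 6, 7, 8, 9, 10})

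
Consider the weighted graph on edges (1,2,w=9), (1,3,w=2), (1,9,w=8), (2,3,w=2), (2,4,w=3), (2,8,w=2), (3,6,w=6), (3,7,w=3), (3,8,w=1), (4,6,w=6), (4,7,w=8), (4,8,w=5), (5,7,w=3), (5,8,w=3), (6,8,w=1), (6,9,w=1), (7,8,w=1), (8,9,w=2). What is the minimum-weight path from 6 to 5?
4 (path: 6 -> 8 -> 5; weights 1 + 3 = 4)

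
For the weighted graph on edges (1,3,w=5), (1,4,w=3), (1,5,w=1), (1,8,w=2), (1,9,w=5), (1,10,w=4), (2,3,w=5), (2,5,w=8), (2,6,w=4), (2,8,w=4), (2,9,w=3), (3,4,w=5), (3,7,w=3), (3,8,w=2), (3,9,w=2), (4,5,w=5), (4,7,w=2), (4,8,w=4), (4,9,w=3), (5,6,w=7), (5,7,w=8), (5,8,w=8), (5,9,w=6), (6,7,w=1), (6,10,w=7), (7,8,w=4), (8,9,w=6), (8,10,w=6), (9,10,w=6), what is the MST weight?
20 (MST edges: (1,4,w=3), (1,5,w=1), (1,8,w=2), (1,10,w=4), (2,9,w=3), (3,8,w=2), (3,9,w=2), (4,7,w=2), (6,7,w=1); sum of weights 3 + 1 + 2 + 4 + 3 + 2 + 2 + 2 + 1 = 20)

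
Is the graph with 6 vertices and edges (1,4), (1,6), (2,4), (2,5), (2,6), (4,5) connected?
No, it has 2 components: {1, 2, 4, 5, 6}, {3}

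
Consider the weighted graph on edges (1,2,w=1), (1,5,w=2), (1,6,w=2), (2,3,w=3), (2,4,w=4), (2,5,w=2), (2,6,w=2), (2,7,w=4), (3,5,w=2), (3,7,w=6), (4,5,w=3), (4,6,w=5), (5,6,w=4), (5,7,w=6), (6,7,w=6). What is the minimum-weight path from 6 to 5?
4 (path: 6 -> 5; weights 4 = 4)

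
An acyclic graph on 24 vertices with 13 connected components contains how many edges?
11 (Each of the 13 component trees on V_i vertices has V_i - 1 edges; summing gives V - C = 24 - 13 = 11)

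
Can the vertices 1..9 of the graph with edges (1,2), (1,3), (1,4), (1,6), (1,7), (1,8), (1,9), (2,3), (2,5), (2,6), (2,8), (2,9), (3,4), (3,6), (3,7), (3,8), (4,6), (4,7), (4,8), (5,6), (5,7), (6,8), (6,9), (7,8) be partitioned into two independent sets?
No (odd cycle of length 3: 4 -> 1 -> 6 -> 4)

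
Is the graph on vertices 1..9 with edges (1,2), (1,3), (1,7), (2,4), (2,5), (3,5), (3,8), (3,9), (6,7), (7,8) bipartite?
Yes. Partition: {1, 4, 5, 6, 8, 9}, {2, 3, 7}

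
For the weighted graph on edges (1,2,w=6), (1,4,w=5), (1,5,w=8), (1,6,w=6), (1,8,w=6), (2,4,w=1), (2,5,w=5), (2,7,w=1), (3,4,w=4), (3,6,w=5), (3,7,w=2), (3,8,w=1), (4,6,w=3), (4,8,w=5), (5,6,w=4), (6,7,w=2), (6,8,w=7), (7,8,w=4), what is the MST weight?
16 (MST edges: (1,4,w=5), (2,4,w=1), (2,7,w=1), (3,7,w=2), (3,8,w=1), (5,6,w=4), (6,7,w=2); sum of weights 5 + 1 + 1 + 2 + 1 + 4 + 2 = 16)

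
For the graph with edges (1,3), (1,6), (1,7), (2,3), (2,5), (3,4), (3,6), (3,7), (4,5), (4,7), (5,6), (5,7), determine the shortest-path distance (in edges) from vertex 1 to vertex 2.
2 (path: 1 -> 3 -> 2, 2 edges)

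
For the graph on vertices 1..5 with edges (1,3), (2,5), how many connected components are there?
3 (components: {1, 3}, {2, 5}, {4})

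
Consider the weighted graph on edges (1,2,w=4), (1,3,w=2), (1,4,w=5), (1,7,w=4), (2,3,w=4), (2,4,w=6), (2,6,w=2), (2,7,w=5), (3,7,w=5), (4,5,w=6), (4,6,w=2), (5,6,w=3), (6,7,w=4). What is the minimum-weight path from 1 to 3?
2 (path: 1 -> 3; weights 2 = 2)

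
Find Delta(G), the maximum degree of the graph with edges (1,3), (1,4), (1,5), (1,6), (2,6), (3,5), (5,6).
4 (attained at vertex 1)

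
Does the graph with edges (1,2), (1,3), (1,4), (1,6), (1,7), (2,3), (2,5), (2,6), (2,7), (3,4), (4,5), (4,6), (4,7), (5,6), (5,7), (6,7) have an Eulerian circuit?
No (6 vertices have odd degree: {1, 2, 3, 4, 6, 7}; Eulerian circuit requires 0)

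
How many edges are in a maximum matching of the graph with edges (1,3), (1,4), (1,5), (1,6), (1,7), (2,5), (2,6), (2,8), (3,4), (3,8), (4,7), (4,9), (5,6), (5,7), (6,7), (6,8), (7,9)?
4 (matching: (1,7), (2,6), (3,8), (4,9); upper bound floor(n/2) = floor(9/2) = 4)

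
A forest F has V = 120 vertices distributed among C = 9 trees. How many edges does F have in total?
111 (Each of the 9 component trees on V_i vertices has V_i - 1 edges; summing gives V - C = 120 - 9 = 111)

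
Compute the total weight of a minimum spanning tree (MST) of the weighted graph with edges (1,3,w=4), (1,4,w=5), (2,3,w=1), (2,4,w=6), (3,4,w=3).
8 (MST edges: (1,3,w=4), (2,3,w=1), (3,4,w=3); sum of weights 4 + 1 + 3 = 8)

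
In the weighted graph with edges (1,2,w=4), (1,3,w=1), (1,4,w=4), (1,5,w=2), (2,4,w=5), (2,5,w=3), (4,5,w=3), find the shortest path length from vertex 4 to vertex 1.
4 (path: 4 -> 1; weights 4 = 4)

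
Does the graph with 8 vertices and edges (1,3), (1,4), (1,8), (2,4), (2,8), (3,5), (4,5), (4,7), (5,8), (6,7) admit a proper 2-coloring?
Yes. Partition: {1, 2, 5, 7}, {3, 4, 6, 8}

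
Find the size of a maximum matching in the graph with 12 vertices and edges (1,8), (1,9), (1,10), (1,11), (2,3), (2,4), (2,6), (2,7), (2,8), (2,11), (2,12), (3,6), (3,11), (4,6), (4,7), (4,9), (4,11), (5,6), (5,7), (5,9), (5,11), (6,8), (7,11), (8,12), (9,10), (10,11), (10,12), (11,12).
6 (matching: (1,11), (2,3), (4,9), (5,7), (6,8), (10,12); upper bound floor(n/2) = floor(12/2) = 6)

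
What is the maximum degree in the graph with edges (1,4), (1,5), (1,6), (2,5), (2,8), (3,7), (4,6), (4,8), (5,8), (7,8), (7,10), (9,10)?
4 (attained at vertex 8)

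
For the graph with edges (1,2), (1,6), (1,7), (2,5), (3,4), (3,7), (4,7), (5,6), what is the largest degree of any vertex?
3 (attained at vertices 1, 7)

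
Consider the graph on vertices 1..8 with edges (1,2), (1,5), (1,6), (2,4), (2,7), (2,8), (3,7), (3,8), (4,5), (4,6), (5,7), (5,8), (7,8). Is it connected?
Yes (BFS from 1 visits [1, 2, 5, 6, 4, 7, 8, 3] — all 8 vertices reached)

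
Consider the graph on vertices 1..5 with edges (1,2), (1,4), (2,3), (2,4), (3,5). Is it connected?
Yes (BFS from 1 visits [1, 2, 4, 3, 5] — all 5 vertices reached)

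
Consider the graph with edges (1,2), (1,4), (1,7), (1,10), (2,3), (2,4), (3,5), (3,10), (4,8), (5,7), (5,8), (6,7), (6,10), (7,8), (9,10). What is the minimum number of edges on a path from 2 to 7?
2 (path: 2 -> 1 -> 7, 2 edges)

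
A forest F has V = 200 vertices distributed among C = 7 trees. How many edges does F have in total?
193 (Each of the 7 component trees on V_i vertices has V_i - 1 edges; summing gives V - C = 200 - 7 = 193)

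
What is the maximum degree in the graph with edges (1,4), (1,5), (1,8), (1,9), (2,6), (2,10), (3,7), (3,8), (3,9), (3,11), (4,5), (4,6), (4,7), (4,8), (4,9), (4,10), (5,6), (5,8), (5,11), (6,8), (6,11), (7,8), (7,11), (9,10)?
7 (attained at vertex 4)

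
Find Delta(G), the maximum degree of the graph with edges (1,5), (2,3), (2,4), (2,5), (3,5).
3 (attained at vertices 2, 5)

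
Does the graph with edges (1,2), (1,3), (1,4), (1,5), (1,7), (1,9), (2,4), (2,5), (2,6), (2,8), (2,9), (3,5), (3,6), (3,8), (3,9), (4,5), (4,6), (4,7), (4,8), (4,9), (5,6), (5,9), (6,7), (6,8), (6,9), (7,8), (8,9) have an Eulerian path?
No (4 vertices have odd degree: {3, 4, 6, 9}; Eulerian path requires 0 or 2)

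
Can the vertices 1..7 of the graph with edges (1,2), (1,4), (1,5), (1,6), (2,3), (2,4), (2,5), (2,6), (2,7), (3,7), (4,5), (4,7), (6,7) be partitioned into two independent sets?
No (odd cycle of length 3: 2 -> 1 -> 6 -> 2)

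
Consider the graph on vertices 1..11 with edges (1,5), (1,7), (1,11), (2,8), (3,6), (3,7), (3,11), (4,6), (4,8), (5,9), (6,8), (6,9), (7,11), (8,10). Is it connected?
Yes (BFS from 1 visits [1, 5, 7, 11, 9, 3, 6, 4, 8, 2, 10] — all 11 vertices reached)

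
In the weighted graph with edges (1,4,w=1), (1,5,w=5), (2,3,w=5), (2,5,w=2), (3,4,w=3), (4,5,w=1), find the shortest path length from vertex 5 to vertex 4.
1 (path: 5 -> 4; weights 1 = 1)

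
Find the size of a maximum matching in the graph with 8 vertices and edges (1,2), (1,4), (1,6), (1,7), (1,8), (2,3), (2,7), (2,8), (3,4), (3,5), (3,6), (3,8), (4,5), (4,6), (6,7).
4 (matching: (1,4), (2,8), (3,5), (6,7); upper bound floor(n/2) = floor(8/2) = 4)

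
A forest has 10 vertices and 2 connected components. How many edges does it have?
8 (Each of the 2 component trees on V_i vertices has V_i - 1 edges; summing gives V - C = 10 - 2 = 8)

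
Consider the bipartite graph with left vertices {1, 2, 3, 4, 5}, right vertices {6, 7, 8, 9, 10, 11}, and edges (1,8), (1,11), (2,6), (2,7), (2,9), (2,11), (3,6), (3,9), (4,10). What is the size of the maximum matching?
4 (matching: (1,8), (2,11), (3,9), (4,10); upper bound min(|L|,|R|) = min(5,6) = 5)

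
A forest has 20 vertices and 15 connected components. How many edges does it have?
5 (Each of the 15 component trees on V_i vertices has V_i - 1 edges; summing gives V - C = 20 - 15 = 5)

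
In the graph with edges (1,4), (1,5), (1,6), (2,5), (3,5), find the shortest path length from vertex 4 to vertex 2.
3 (path: 4 -> 1 -> 5 -> 2, 3 edges)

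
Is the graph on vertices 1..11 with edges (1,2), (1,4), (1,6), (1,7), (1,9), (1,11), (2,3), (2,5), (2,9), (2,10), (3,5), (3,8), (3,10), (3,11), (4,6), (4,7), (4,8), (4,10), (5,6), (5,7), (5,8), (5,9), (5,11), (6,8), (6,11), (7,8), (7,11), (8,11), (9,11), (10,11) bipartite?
No (odd cycle of length 3: 6 -> 1 -> 11 -> 6)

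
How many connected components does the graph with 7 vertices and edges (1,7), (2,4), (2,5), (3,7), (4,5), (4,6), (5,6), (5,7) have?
1 (components: {1, 2, 3, 4, 5, 6, 7})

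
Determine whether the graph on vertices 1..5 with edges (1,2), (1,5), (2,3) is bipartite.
Yes. Partition: {1, 3, 4}, {2, 5}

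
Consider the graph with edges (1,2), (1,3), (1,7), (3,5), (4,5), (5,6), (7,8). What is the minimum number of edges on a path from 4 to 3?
2 (path: 4 -> 5 -> 3, 2 edges)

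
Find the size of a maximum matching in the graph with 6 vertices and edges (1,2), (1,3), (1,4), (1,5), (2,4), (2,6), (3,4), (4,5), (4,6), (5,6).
3 (matching: (1,5), (2,6), (3,4); upper bound floor(n/2) = floor(6/2) = 3)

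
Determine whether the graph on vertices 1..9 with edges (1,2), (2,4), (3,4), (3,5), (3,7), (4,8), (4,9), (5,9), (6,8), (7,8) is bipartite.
Yes. Partition: {1, 4, 5, 6, 7}, {2, 3, 8, 9}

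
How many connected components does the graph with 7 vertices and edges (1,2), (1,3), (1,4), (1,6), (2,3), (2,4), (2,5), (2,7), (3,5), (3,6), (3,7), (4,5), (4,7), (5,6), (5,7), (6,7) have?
1 (components: {1, 2, 3, 4, 5, 6, 7})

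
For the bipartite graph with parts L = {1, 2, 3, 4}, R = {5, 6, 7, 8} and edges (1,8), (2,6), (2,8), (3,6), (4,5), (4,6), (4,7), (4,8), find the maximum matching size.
3 (matching: (1,8), (2,6), (4,7); upper bound min(|L|,|R|) = min(4,4) = 4)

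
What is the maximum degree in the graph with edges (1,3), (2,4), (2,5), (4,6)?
2 (attained at vertices 2, 4)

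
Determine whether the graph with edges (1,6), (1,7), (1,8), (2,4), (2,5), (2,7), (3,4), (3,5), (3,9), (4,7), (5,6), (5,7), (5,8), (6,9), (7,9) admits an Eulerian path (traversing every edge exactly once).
No (8 vertices have odd degree: {1, 2, 3, 4, 5, 6, 7, 9}; Eulerian path requires 0 or 2)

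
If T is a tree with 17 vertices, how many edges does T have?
16 (A tree on V vertices has V - 1 edges, so 17 - 1 = 16)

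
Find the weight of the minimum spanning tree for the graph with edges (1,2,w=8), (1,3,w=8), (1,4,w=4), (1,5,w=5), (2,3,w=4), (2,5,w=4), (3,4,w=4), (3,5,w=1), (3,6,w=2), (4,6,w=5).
15 (MST edges: (1,4,w=4), (2,3,w=4), (3,4,w=4), (3,5,w=1), (3,6,w=2); sum of weights 4 + 4 + 4 + 1 + 2 = 15)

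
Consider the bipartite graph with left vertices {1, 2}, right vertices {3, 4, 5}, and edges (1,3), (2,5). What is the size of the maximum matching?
2 (matching: (1,3), (2,5); upper bound min(|L|,|R|) = min(2,3) = 2)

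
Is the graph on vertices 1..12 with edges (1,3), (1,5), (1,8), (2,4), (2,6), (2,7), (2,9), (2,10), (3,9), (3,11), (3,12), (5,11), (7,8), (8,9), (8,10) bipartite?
Yes. Partition: {1, 4, 6, 7, 9, 10, 11, 12}, {2, 3, 5, 8}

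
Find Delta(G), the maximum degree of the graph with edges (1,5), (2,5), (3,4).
2 (attained at vertex 5)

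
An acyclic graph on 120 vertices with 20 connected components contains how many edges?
100 (Each of the 20 component trees on V_i vertices has V_i - 1 edges; summing gives V - C = 120 - 20 = 100)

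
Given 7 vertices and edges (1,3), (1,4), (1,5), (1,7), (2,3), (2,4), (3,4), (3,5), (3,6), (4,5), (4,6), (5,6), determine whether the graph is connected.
Yes (BFS from 1 visits [1, 3, 4, 5, 7, 2, 6] — all 7 vertices reached)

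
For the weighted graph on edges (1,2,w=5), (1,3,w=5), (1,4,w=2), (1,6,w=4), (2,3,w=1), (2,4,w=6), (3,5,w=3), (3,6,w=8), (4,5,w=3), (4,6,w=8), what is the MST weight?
13 (MST edges: (1,4,w=2), (1,6,w=4), (2,3,w=1), (3,5,w=3), (4,5,w=3); sum of weights 2 + 4 + 1 + 3 + 3 = 13)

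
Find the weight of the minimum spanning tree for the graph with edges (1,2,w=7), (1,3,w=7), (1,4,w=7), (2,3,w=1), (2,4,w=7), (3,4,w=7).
15 (MST edges: (1,3,w=7), (1,4,w=7), (2,3,w=1); sum of weights 7 + 7 + 1 = 15)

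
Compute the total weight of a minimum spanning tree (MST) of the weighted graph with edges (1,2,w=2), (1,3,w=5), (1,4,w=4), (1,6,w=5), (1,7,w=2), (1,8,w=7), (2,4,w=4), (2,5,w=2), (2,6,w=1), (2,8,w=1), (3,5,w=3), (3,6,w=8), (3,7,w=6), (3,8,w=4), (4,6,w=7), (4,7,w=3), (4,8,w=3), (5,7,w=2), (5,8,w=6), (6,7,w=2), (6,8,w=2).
14 (MST edges: (1,2,w=2), (1,7,w=2), (2,5,w=2), (2,6,w=1), (2,8,w=1), (3,5,w=3), (4,7,w=3); sum of weights 2 + 2 + 2 + 1 + 1 + 3 + 3 = 14)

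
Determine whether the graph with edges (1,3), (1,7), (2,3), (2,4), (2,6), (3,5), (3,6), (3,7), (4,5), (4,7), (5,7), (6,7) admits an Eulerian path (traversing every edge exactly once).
No (6 vertices have odd degree: {2, 3, 4, 5, 6, 7}; Eulerian path requires 0 or 2)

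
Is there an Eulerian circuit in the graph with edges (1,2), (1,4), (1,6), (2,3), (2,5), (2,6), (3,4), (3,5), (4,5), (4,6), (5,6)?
No (2 vertices have odd degree: {1, 3}; Eulerian circuit requires 0)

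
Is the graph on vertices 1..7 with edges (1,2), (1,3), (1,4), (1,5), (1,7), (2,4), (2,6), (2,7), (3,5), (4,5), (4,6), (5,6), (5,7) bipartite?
No (odd cycle of length 3: 2 -> 1 -> 4 -> 2)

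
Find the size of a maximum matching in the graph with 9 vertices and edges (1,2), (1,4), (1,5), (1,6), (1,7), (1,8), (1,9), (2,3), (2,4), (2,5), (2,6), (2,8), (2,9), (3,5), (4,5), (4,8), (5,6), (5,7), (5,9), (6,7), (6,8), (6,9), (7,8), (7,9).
4 (matching: (1,7), (2,8), (3,5), (6,9); upper bound floor(n/2) = floor(9/2) = 4)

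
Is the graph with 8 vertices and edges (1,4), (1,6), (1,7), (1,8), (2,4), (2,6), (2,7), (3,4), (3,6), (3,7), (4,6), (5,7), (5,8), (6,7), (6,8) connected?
Yes (BFS from 1 visits [1, 4, 6, 7, 8, 2, 3, 5] — all 8 vertices reached)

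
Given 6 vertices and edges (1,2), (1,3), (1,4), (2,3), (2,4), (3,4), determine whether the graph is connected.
No, it has 3 components: {1, 2, 3, 4}, {5}, {6}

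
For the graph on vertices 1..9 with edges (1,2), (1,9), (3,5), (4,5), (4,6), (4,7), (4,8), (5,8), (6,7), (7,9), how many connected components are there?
1 (components: {1, 2, 3, 4, 5, 6, 7, 8, 9})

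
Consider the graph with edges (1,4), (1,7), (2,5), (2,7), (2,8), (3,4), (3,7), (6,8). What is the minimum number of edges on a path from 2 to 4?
3 (path: 2 -> 7 -> 3 -> 4, 3 edges)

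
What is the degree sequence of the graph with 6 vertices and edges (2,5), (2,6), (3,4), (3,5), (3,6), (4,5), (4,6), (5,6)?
[4, 4, 3, 3, 2, 0] (degrees: deg(1)=0, deg(2)=2, deg(3)=3, deg(4)=3, deg(5)=4, deg(6)=4)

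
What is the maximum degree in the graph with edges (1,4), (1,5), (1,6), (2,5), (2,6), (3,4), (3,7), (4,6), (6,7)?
4 (attained at vertex 6)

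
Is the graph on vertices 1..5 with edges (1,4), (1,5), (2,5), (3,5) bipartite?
Yes. Partition: {1, 2, 3}, {4, 5}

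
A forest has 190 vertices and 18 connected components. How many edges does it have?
172 (Each of the 18 component trees on V_i vertices has V_i - 1 edges; summing gives V - C = 190 - 18 = 172)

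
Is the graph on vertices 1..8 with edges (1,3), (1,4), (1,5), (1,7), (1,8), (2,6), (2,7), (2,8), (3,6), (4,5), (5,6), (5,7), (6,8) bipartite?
No (odd cycle of length 3: 5 -> 1 -> 4 -> 5)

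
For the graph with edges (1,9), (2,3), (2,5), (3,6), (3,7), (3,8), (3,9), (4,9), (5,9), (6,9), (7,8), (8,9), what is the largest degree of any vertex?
6 (attained at vertex 9)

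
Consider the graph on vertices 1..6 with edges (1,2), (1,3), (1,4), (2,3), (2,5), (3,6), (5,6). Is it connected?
Yes (BFS from 1 visits [1, 2, 3, 4, 5, 6] — all 6 vertices reached)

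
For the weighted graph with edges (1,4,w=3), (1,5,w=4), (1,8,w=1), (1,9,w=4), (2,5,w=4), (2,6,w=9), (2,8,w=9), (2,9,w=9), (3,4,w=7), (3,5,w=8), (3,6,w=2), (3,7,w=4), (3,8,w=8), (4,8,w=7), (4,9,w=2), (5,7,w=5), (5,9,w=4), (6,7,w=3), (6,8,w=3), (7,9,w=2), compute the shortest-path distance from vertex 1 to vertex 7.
6 (path: 1 -> 9 -> 7; weights 4 + 2 = 6)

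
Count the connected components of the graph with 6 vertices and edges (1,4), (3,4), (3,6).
3 (components: {1, 3, 4, 6}, {2}, {5})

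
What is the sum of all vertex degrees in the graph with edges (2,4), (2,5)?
4 (handshake: sum of degrees = 2|E| = 2 x 2 = 4)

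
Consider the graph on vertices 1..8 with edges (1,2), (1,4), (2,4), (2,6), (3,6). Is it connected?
No, it has 4 components: {1, 2, 3, 4, 6}, {5}, {7}, {8}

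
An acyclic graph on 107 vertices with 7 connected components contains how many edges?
100 (Each of the 7 component trees on V_i vertices has V_i - 1 edges; summing gives V - C = 107 - 7 = 100)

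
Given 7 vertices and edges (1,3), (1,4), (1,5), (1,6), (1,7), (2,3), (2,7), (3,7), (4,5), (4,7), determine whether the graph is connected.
Yes (BFS from 1 visits [1, 3, 4, 5, 6, 7, 2] — all 7 vertices reached)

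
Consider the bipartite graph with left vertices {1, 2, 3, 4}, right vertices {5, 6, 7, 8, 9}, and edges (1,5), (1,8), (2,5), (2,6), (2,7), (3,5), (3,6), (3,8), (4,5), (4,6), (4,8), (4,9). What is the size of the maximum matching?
4 (matching: (1,8), (2,7), (3,6), (4,9); upper bound min(|L|,|R|) = min(4,5) = 4)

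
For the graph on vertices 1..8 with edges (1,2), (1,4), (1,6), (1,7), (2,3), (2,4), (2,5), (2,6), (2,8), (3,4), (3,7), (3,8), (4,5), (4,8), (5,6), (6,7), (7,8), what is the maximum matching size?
4 (matching: (1,4), (2,5), (3,8), (6,7); upper bound floor(n/2) = floor(8/2) = 4)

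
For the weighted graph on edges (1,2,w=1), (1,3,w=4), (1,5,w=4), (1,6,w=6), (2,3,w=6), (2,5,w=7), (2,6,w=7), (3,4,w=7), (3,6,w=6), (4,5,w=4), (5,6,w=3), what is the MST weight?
16 (MST edges: (1,2,w=1), (1,3,w=4), (1,5,w=4), (4,5,w=4), (5,6,w=3); sum of weights 1 + 4 + 4 + 4 + 3 = 16)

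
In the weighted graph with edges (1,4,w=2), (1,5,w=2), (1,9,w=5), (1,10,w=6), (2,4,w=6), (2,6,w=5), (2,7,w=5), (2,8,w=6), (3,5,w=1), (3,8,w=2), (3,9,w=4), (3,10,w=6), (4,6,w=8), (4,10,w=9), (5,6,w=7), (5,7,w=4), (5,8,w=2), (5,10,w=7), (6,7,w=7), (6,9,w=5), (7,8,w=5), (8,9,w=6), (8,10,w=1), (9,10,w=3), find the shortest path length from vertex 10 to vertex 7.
6 (path: 10 -> 8 -> 7; weights 1 + 5 = 6)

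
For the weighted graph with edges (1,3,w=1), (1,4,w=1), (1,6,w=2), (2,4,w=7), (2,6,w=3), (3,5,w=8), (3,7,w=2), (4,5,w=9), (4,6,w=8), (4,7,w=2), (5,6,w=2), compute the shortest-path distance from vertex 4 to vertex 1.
1 (path: 4 -> 1; weights 1 = 1)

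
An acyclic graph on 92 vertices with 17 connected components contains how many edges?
75 (Each of the 17 component trees on V_i vertices has V_i - 1 edges; summing gives V - C = 92 - 17 = 75)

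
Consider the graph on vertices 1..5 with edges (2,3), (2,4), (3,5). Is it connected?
No, it has 2 components: {1}, {2, 3, 4, 5}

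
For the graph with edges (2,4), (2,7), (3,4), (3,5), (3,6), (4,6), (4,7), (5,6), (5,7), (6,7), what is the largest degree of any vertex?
4 (attained at vertices 4, 6, 7)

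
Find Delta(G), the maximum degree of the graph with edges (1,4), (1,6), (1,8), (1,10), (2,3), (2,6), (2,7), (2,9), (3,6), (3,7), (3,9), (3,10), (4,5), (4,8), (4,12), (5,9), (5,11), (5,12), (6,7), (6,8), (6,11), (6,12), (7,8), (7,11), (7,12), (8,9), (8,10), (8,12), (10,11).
7 (attained at vertices 6, 8)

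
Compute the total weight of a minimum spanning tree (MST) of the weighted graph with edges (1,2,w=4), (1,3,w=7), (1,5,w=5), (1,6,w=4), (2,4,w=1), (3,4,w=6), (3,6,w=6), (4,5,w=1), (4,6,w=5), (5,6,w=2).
14 (MST edges: (1,2,w=4), (2,4,w=1), (3,4,w=6), (4,5,w=1), (5,6,w=2); sum of weights 4 + 1 + 6 + 1 + 2 = 14)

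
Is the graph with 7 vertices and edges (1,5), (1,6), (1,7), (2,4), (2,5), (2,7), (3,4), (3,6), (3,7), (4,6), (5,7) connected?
Yes (BFS from 1 visits [1, 5, 6, 7, 2, 3, 4] — all 7 vertices reached)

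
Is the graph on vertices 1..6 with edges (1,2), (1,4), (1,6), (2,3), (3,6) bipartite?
Yes. Partition: {1, 3, 5}, {2, 4, 6}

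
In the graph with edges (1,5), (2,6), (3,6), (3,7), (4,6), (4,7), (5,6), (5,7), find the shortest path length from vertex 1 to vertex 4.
3 (path: 1 -> 5 -> 6 -> 4, 3 edges)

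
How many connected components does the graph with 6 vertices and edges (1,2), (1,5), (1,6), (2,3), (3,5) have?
2 (components: {1, 2, 3, 5, 6}, {4})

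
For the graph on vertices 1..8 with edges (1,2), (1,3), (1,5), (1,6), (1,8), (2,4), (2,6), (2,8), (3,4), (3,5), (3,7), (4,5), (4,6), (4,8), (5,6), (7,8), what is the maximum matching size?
4 (matching: (1,2), (3,5), (4,6), (7,8); upper bound floor(n/2) = floor(8/2) = 4)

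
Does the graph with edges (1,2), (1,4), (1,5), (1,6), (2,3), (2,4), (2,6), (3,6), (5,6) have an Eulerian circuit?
Yes (the graph is connected and all 6 vertices have even degree)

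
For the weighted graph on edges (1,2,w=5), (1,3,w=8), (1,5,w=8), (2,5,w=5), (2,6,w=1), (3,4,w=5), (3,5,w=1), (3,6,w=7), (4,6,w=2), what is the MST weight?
14 (MST edges: (1,2,w=5), (2,5,w=5), (2,6,w=1), (3,5,w=1), (4,6,w=2); sum of weights 5 + 5 + 1 + 1 + 2 = 14)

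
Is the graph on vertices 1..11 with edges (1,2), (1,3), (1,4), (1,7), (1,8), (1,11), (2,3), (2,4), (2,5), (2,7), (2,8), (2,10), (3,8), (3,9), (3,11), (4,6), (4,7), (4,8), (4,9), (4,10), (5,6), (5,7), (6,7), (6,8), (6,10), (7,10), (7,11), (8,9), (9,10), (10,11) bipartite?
No (odd cycle of length 3: 2 -> 1 -> 4 -> 2)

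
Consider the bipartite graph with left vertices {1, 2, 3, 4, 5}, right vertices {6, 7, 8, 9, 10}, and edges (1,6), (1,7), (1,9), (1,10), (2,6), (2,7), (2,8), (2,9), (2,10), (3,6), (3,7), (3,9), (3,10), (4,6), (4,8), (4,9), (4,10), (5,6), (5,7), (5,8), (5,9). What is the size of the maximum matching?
5 (matching: (1,10), (2,9), (3,7), (4,8), (5,6); upper bound min(|L|,|R|) = min(5,5) = 5)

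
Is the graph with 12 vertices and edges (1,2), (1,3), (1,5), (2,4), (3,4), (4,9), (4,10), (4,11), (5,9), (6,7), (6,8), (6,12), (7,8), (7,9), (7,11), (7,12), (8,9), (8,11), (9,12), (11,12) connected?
Yes (BFS from 1 visits [1, 2, 3, 5, 4, 9, 10, 11, 7, 8, 12, 6] — all 12 vertices reached)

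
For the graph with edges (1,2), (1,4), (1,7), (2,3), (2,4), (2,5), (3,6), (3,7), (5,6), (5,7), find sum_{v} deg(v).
20 (handshake: sum of degrees = 2|E| = 2 x 10 = 20)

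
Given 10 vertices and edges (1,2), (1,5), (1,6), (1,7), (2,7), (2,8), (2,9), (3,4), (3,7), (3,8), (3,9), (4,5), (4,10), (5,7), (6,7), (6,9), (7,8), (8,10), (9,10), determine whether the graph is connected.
Yes (BFS from 1 visits [1, 2, 5, 6, 7, 8, 9, 4, 3, 10] — all 10 vertices reached)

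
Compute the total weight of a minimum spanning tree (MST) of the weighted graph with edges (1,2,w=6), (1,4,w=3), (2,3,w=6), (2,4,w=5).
14 (MST edges: (1,4,w=3), (2,3,w=6), (2,4,w=5); sum of weights 3 + 6 + 5 = 14)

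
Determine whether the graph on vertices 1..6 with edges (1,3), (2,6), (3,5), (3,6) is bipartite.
Yes. Partition: {1, 4, 5, 6}, {2, 3}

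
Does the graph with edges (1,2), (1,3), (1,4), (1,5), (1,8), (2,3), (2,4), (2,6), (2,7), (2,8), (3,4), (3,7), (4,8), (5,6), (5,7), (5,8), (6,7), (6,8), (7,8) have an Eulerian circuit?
No (2 vertices have odd degree: {1, 7}; Eulerian circuit requires 0)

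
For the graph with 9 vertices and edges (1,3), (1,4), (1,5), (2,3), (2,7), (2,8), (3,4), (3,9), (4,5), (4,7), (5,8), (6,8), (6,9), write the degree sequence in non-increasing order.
[4, 4, 3, 3, 3, 3, 2, 2, 2] (degrees: deg(1)=3, deg(2)=3, deg(3)=4, deg(4)=4, deg(5)=3, deg(6)=2, deg(7)=2, deg(8)=3, deg(9)=2)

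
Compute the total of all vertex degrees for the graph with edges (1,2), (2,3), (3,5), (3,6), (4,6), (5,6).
12 (handshake: sum of degrees = 2|E| = 2 x 6 = 12)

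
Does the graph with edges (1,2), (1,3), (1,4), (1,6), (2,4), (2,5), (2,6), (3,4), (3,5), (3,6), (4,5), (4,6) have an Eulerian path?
Yes (the graph is connected and exactly 2 vertices have odd degree: {4, 5}; any Eulerian path must start and end at those)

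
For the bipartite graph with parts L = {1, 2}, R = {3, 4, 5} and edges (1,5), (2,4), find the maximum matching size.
2 (matching: (1,5), (2,4); upper bound min(|L|,|R|) = min(2,3) = 2)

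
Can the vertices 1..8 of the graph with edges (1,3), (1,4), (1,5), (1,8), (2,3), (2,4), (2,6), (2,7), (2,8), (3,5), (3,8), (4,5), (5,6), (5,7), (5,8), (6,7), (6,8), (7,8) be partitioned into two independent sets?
No (odd cycle of length 3: 3 -> 1 -> 5 -> 3)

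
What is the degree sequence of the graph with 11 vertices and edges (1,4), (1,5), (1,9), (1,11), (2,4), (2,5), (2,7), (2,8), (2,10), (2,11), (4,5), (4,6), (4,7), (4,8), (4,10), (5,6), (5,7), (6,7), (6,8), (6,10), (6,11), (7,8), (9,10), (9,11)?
[7, 6, 6, 5, 5, 4, 4, 4, 4, 3, 0] (degrees: deg(1)=4, deg(2)=6, deg(3)=0, deg(4)=7, deg(5)=5, deg(6)=6, deg(7)=5, deg(8)=4, deg(9)=3, deg(10)=4, deg(11)=4)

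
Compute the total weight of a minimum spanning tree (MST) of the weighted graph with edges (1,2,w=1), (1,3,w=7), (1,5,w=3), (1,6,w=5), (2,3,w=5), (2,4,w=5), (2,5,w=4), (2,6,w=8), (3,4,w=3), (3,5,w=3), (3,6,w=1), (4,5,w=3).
11 (MST edges: (1,2,w=1), (1,5,w=3), (3,4,w=3), (3,5,w=3), (3,6,w=1); sum of weights 1 + 3 + 3 + 3 + 1 = 11)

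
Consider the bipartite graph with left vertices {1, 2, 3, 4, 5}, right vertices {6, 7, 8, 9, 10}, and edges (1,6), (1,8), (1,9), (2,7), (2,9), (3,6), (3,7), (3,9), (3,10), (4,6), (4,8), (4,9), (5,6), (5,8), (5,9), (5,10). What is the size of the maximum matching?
5 (matching: (1,9), (2,7), (3,10), (4,8), (5,6); upper bound min(|L|,|R|) = min(5,5) = 5)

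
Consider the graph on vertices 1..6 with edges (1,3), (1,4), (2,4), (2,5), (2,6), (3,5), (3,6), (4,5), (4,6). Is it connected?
Yes (BFS from 1 visits [1, 3, 4, 5, 6, 2] — all 6 vertices reached)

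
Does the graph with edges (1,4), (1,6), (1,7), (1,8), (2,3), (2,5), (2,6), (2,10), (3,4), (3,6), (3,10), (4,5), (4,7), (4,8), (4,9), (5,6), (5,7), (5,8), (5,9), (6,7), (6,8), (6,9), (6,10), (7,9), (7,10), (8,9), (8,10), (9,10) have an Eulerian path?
Yes — and in fact it has an Eulerian circuit (the graph is connected and all 10 vertices have even degree)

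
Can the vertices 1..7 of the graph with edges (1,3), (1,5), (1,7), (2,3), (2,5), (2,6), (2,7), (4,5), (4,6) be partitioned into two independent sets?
Yes. Partition: {1, 2, 4}, {3, 5, 6, 7}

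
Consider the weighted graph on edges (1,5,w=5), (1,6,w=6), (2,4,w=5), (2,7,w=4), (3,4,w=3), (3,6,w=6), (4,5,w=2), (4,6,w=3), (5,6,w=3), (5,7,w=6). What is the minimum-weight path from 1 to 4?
7 (path: 1 -> 5 -> 4; weights 5 + 2 = 7)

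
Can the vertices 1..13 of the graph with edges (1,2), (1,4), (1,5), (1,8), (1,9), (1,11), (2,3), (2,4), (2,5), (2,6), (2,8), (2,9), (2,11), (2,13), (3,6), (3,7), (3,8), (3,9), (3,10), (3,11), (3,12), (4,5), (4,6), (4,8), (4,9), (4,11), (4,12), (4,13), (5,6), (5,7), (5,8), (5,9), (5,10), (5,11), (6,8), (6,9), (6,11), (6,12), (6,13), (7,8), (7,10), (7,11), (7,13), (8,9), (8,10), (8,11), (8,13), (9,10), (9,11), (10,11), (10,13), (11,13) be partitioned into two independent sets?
No (odd cycle of length 3: 9 -> 1 -> 8 -> 9)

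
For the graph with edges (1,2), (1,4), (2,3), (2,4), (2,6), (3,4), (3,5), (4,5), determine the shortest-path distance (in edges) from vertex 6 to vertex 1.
2 (path: 6 -> 2 -> 1, 2 edges)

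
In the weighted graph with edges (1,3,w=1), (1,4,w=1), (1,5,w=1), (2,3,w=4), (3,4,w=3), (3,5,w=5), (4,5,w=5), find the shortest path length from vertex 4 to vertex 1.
1 (path: 4 -> 1; weights 1 = 1)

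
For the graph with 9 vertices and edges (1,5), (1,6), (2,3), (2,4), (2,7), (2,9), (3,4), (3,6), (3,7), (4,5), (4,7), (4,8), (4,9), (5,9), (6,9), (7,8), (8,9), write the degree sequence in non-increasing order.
[6, 5, 4, 4, 4, 3, 3, 3, 2] (degrees: deg(1)=2, deg(2)=4, deg(3)=4, deg(4)=6, deg(5)=3, deg(6)=3, deg(7)=4, deg(8)=3, deg(9)=5)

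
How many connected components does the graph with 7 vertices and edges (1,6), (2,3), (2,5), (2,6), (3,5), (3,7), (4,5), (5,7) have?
1 (components: {1, 2, 3, 4, 5, 6, 7})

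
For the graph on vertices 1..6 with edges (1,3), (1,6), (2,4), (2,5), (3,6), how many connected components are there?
2 (components: {1, 3, 6}, {2, 4, 5})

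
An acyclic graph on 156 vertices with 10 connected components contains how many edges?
146 (Each of the 10 component trees on V_i vertices has V_i - 1 edges; summing gives V - C = 156 - 10 = 146)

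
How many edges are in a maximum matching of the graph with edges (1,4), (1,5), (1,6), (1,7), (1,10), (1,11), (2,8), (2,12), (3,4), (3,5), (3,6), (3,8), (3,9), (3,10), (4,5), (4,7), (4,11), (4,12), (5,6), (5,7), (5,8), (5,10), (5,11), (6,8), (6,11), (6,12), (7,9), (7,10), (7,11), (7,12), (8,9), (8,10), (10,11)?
6 (matching: (1,11), (2,8), (3,6), (4,12), (5,10), (7,9); upper bound floor(n/2) = floor(12/2) = 6)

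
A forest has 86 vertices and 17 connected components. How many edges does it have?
69 (Each of the 17 component trees on V_i vertices has V_i - 1 edges; summing gives V - C = 86 - 17 = 69)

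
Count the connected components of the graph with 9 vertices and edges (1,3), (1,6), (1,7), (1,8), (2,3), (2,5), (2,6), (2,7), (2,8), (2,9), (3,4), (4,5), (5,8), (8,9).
1 (components: {1, 2, 3, 4, 5, 6, 7, 8, 9})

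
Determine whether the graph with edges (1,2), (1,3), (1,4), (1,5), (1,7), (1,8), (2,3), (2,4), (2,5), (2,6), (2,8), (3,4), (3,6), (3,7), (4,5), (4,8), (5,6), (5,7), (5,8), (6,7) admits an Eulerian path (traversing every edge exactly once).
Yes (the graph is connected and exactly 2 vertices have odd degree: {3, 4}; any Eulerian path must start and end at those)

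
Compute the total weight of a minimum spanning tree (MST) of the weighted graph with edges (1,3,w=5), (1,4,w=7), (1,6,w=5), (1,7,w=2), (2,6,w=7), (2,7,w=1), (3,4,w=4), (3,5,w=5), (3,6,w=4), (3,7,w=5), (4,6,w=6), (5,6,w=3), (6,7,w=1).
15 (MST edges: (1,7,w=2), (2,7,w=1), (3,4,w=4), (3,6,w=4), (5,6,w=3), (6,7,w=1); sum of weights 2 + 1 + 4 + 4 + 3 + 1 = 15)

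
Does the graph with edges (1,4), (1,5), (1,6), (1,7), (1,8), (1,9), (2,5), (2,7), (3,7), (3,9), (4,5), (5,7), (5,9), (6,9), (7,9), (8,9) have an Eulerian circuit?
No (2 vertices have odd degree: {5, 7}; Eulerian circuit requires 0)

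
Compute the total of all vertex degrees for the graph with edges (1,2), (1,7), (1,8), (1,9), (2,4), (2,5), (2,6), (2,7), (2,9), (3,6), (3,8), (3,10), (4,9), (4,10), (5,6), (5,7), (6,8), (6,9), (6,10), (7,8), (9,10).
42 (handshake: sum of degrees = 2|E| = 2 x 21 = 42)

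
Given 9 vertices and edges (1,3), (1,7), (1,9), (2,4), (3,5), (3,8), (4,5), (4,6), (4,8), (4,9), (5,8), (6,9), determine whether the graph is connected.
Yes (BFS from 1 visits [1, 3, 7, 9, 5, 8, 4, 6, 2] — all 9 vertices reached)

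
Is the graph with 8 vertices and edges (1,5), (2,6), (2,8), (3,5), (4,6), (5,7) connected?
No, it has 2 components: {1, 3, 5, 7}, {2, 4, 6, 8}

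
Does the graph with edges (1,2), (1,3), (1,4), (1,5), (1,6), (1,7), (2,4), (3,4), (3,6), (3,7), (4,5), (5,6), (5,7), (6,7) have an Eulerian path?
Yes — and in fact it has an Eulerian circuit (the graph is connected and all 7 vertices have even degree)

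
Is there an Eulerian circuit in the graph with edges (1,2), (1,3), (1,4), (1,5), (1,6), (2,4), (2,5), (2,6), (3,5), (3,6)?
No (4 vertices have odd degree: {1, 3, 5, 6}; Eulerian circuit requires 0)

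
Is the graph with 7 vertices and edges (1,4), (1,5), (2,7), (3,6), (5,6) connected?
No, it has 2 components: {1, 3, 4, 5, 6}, {2, 7}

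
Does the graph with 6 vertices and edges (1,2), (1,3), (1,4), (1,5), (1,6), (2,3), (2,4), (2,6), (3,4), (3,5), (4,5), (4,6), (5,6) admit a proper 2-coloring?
No (odd cycle of length 3: 2 -> 1 -> 4 -> 2)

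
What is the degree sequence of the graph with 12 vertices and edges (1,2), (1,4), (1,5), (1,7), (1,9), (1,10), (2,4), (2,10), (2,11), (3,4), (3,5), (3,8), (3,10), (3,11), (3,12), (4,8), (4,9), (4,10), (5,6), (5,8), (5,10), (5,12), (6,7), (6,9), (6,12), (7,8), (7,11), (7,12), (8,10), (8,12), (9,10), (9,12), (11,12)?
[7, 7, 6, 6, 6, 6, 6, 5, 5, 4, 4, 4] (degrees: deg(1)=6, deg(2)=4, deg(3)=6, deg(4)=6, deg(5)=6, deg(6)=4, deg(7)=5, deg(8)=6, deg(9)=5, deg(10)=7, deg(11)=4, deg(12)=7)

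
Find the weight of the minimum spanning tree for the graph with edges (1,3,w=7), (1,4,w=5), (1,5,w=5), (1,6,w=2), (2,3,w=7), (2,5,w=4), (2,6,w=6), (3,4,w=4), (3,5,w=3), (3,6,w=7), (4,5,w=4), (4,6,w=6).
18 (MST edges: (1,4,w=5), (1,6,w=2), (2,5,w=4), (3,4,w=4), (3,5,w=3); sum of weights 5 + 2 + 4 + 4 + 3 = 18)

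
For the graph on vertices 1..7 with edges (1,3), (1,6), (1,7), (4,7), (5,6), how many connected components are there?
2 (components: {1, 3, 4, 5, 6, 7}, {2})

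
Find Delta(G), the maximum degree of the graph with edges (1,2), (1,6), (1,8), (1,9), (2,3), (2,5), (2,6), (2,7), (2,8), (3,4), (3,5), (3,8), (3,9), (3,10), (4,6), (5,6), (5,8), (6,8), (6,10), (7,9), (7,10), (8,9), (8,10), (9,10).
7 (attained at vertex 8)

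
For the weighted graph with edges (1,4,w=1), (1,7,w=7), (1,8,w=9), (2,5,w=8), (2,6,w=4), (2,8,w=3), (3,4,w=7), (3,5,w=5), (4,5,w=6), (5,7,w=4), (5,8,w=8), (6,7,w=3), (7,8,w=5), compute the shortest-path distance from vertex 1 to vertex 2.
12 (path: 1 -> 8 -> 2; weights 9 + 3 = 12)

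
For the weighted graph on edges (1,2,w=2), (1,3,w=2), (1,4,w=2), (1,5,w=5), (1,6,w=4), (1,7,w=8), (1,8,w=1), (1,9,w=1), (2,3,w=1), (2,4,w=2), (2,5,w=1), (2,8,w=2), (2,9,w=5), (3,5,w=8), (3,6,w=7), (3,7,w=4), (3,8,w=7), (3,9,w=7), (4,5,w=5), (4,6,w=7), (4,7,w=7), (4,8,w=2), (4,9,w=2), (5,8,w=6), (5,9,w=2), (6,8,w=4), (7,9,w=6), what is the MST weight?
16 (MST edges: (1,2,w=2), (1,4,w=2), (1,6,w=4), (1,8,w=1), (1,9,w=1), (2,3,w=1), (2,5,w=1), (3,7,w=4); sum of weights 2 + 2 + 4 + 1 + 1 + 1 + 1 + 4 = 16)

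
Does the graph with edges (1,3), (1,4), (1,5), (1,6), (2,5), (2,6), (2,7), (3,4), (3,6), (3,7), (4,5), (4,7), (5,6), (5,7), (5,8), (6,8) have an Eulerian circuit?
No (2 vertices have odd degree: {2, 6}; Eulerian circuit requires 0)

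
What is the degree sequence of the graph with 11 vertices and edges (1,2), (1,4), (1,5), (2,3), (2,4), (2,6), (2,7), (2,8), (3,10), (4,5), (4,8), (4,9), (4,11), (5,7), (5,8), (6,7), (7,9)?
[6, 6, 4, 4, 3, 3, 2, 2, 2, 1, 1] (degrees: deg(1)=3, deg(2)=6, deg(3)=2, deg(4)=6, deg(5)=4, deg(6)=2, deg(7)=4, deg(8)=3, deg(9)=2, deg(10)=1, deg(11)=1)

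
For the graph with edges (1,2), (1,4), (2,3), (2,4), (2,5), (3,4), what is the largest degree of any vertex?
4 (attained at vertex 2)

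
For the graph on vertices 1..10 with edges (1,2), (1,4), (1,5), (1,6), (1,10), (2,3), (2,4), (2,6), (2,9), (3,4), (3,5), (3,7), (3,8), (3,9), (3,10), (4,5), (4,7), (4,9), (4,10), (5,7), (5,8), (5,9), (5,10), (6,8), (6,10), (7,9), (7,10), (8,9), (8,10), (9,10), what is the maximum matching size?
5 (matching: (1,6), (2,4), (3,5), (7,10), (8,9); upper bound floor(n/2) = floor(10/2) = 5)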